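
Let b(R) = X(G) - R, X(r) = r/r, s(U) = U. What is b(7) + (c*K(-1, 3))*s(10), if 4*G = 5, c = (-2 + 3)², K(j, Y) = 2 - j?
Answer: 24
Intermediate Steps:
c = 1 (c = 1² = 1)
G = 5/4 (G = (¼)*5 = 5/4 ≈ 1.2500)
X(r) = 1
b(R) = 1 - R
b(7) + (c*K(-1, 3))*s(10) = (1 - 1*7) + (1*(2 - 1*(-1)))*10 = (1 - 7) + (1*(2 + 1))*10 = -6 + (1*3)*10 = -6 + 3*10 = -6 + 30 = 24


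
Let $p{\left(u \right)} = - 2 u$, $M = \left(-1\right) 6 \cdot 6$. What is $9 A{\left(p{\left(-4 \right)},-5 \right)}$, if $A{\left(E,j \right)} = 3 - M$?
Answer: $351$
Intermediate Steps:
$M = -36$ ($M = \left(-6\right) 6 = -36$)
$A{\left(E,j \right)} = 39$ ($A{\left(E,j \right)} = 3 - -36 = 3 + 36 = 39$)
$9 A{\left(p{\left(-4 \right)},-5 \right)} = 9 \cdot 39 = 351$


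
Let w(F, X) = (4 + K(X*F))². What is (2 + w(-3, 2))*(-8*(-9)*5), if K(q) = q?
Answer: 2160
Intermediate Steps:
w(F, X) = (4 + F*X)² (w(F, X) = (4 + X*F)² = (4 + F*X)²)
(2 + w(-3, 2))*(-8*(-9)*5) = (2 + (4 - 3*2)²)*(-8*(-9)*5) = (2 + (4 - 6)²)*(72*5) = (2 + (-2)²)*360 = (2 + 4)*360 = 6*360 = 2160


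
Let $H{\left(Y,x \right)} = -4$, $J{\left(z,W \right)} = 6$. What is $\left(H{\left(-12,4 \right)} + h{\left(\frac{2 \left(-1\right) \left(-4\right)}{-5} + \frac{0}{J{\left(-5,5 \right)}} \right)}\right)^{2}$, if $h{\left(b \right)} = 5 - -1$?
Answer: $4$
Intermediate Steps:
$h{\left(b \right)} = 6$ ($h{\left(b \right)} = 5 + 1 = 6$)
$\left(H{\left(-12,4 \right)} + h{\left(\frac{2 \left(-1\right) \left(-4\right)}{-5} + \frac{0}{J{\left(-5,5 \right)}} \right)}\right)^{2} = \left(-4 + 6\right)^{2} = 2^{2} = 4$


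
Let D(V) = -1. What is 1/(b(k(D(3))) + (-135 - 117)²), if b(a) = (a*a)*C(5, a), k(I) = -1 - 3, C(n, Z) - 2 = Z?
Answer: 1/63472 ≈ 1.5755e-5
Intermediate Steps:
C(n, Z) = 2 + Z
k(I) = -4
b(a) = a²*(2 + a) (b(a) = (a*a)*(2 + a) = a²*(2 + a))
1/(b(k(D(3))) + (-135 - 117)²) = 1/((-4)²*(2 - 4) + (-135 - 117)²) = 1/(16*(-2) + (-252)²) = 1/(-32 + 63504) = 1/63472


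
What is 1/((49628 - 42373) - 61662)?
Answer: -1/54407 ≈ -1.8380e-5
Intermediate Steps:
1/((49628 - 42373) - 61662) = 1/(7255 - 61662) = 1/(-54407) = -1/54407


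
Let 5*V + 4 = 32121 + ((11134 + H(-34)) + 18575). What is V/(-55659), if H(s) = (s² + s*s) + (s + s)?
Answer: -12814/55659 ≈ -0.23022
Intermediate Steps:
H(s) = 2*s + 2*s² (H(s) = (s² + s²) + 2*s = 2*s² + 2*s = 2*s + 2*s²)
V = 12814 (V = -⅘ + (32121 + ((11134 + 2*(-34)*(1 - 34)) + 18575))/5 = -⅘ + (32121 + ((11134 + 2*(-34)*(-33)) + 18575))/5 = -⅘ + (32121 + ((11134 + 2244) + 18575))/5 = -⅘ + (32121 + (13378 + 18575))/5 = -⅘ + (32121 + 31953)/5 = -⅘ + (⅕)*64074 = -⅘ + 64074/5 = 12814)
V/(-55659) = 12814/(-55659) = 12814*(-1/55659) = -12814/55659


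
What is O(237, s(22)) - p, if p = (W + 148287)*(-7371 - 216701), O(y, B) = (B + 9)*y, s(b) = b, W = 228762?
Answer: 84486130875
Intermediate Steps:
O(y, B) = y*(9 + B) (O(y, B) = (9 + B)*y = y*(9 + B))
p = -84486123528 (p = (228762 + 148287)*(-7371 - 216701) = 377049*(-224072) = -84486123528)
O(237, s(22)) - p = 237*(9 + 22) - 1*(-84486123528) = 237*31 + 84486123528 = 7347 + 84486123528 = 84486130875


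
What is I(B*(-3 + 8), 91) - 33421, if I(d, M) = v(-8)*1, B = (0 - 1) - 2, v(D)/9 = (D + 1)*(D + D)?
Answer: -32413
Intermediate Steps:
v(D) = 18*D*(1 + D) (v(D) = 9*((D + 1)*(D + D)) = 9*((1 + D)*(2*D)) = 9*(2*D*(1 + D)) = 18*D*(1 + D))
B = -3 (B = -1 - 2 = -3)
I(d, M) = 1008 (I(d, M) = (18*(-8)*(1 - 8))*1 = (18*(-8)*(-7))*1 = 1008*1 = 1008)
I(B*(-3 + 8), 91) - 33421 = 1008 - 33421 = -32413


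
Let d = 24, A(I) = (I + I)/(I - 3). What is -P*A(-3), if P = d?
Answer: -24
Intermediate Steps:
A(I) = 2*I/(-3 + I) (A(I) = (2*I)/(-3 + I) = 2*I/(-3 + I))
P = 24
-P*A(-3) = -24*2*(-3)/(-3 - 3) = -24*2*(-3)/(-6) = -24*2*(-3)*(-⅙) = -24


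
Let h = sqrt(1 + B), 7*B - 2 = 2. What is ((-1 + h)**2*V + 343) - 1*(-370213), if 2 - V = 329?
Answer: 2588006/7 + 654*sqrt(77)/7 ≈ 3.7054e+5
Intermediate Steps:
B = 4/7 (B = 2/7 + (1/7)*2 = 2/7 + 2/7 = 4/7 ≈ 0.57143)
V = -327 (V = 2 - 1*329 = 2 - 329 = -327)
h = sqrt(77)/7 (h = sqrt(1 + 4/7) = sqrt(11/7) = sqrt(77)/7 ≈ 1.2536)
((-1 + h)**2*V + 343) - 1*(-370213) = ((-1 + sqrt(77)/7)**2*(-327) + 343) - 1*(-370213) = (-327*(-1 + sqrt(77)/7)**2 + 343) + 370213 = (343 - 327*(-1 + sqrt(77)/7)**2) + 370213 = 370556 - 327*(-1 + sqrt(77)/7)**2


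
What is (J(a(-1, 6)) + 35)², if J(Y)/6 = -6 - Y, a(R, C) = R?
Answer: 25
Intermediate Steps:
J(Y) = -36 - 6*Y (J(Y) = 6*(-6 - Y) = -36 - 6*Y)
(J(a(-1, 6)) + 35)² = ((-36 - 6*(-1)) + 35)² = ((-36 + 6) + 35)² = (-30 + 35)² = 5² = 25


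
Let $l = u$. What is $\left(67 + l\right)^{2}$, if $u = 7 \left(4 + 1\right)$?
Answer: $10404$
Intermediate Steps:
$u = 35$ ($u = 7 \cdot 5 = 35$)
$l = 35$
$\left(67 + l\right)^{2} = \left(67 + 35\right)^{2} = 102^{2} = 10404$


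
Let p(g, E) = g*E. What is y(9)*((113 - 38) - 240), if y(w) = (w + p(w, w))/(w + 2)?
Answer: -1350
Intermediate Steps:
p(g, E) = E*g
y(w) = (w + w²)/(2 + w) (y(w) = (w + w*w)/(w + 2) = (w + w²)/(2 + w))
y(9)*((113 - 38) - 240) = (9*(1 + 9)/(2 + 9))*((113 - 38) - 240) = (9*10/11)*(75 - 240) = (9*(1/11)*10)*(-165) = (90/11)*(-165) = -1350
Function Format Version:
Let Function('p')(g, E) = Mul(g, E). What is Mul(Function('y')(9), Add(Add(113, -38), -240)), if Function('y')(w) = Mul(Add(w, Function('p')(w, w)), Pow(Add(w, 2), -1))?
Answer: -1350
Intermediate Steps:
Function('p')(g, E) = Mul(E, g)
Function('y')(w) = Mul(Pow(Add(2, w), -1), Add(w, Pow(w, 2))) (Function('y')(w) = Mul(Add(w, Mul(w, w)), Pow(Add(w, 2), -1)) = Mul(Add(w, Pow(w, 2)), Pow(Add(2, w), -1)) = Mul(Pow(Add(2, w), -1), Add(w, Pow(w, 2))))
Mul(Function('y')(9), Add(Add(113, -38), -240)) = Mul(Mul(9, Pow(Add(2, 9), -1), Add(1, 9)), Add(Add(113, -38), -240)) = Mul(Mul(9, Pow(11, -1), 10), Add(75, -240)) = Mul(Mul(9, Rational(1, 11), 10), -165) = Mul(Rational(90, 11), -165) = -1350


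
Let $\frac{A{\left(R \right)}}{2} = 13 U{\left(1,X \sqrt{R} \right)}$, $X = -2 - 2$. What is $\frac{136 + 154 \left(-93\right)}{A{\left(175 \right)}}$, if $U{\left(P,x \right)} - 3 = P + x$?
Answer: $\frac{7093}{9048} + \frac{35465 \sqrt{7}}{9048} \approx 11.154$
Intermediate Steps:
$X = -4$ ($X = -2 - 2 = -4$)
$U{\left(P,x \right)} = 3 + P + x$ ($U{\left(P,x \right)} = 3 + \left(P + x\right) = 3 + P + x$)
$A{\left(R \right)} = 104 - 104 \sqrt{R}$ ($A{\left(R \right)} = 2 \cdot 13 \left(3 + 1 - 4 \sqrt{R}\right) = 2 \cdot 13 \left(4 - 4 \sqrt{R}\right) = 2 \left(52 - 52 \sqrt{R}\right) = 104 - 104 \sqrt{R}$)
$\frac{136 + 154 \left(-93\right)}{A{\left(175 \right)}} = \frac{136 + 154 \left(-93\right)}{104 - 104 \sqrt{175}} = \frac{136 - 14322}{104 - 104 \cdot 5 \sqrt{7}} = - \frac{14186}{104 - 520 \sqrt{7}}$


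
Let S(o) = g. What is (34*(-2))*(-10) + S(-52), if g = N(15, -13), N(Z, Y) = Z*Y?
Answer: 485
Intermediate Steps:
N(Z, Y) = Y*Z
g = -195 (g = -13*15 = -195)
S(o) = -195
(34*(-2))*(-10) + S(-52) = (34*(-2))*(-10) - 195 = -68*(-10) - 195 = 680 - 195 = 485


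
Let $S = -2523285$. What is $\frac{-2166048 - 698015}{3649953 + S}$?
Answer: $- \frac{2864063}{1126668} \approx -2.5421$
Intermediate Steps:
$\frac{-2166048 - 698015}{3649953 + S} = \frac{-2166048 - 698015}{3649953 - 2523285} = - \frac{2864063}{1126668}$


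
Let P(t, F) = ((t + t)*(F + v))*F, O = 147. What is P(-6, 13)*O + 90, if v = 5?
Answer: -412686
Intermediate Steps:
P(t, F) = 2*F*t*(5 + F) (P(t, F) = ((t + t)*(F + 5))*F = ((2*t)*(5 + F))*F = (2*t*(5 + F))*F = 2*F*t*(5 + F))
P(-6, 13)*O + 90 = (2*13*(-6)*(5 + 13))*147 + 90 = (2*13*(-6)*18)*147 + 90 = -2808*147 + 90 = -412776 + 90 = -412686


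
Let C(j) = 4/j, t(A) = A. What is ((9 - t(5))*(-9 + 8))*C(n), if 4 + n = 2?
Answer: 8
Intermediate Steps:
n = -2 (n = -4 + 2 = -2)
((9 - t(5))*(-9 + 8))*C(n) = ((9 - 1*5)*(-9 + 8))*(4/(-2)) = ((9 - 5)*(-1))*(4*(-1/2)) = (4*(-1))*(-2) = -4*(-2) = 8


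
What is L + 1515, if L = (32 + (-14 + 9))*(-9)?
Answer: 1272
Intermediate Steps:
L = -243 (L = (32 - 5)*(-9) = 27*(-9) = -243)
L + 1515 = -243 + 1515 = 1272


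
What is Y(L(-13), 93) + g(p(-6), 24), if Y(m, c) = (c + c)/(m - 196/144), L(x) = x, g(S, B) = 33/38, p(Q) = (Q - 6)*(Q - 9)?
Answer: -237387/19646 ≈ -12.083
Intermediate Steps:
p(Q) = (-9 + Q)*(-6 + Q) (p(Q) = (-6 + Q)*(-9 + Q) = (-9 + Q)*(-6 + Q))
g(S, B) = 33/38 (g(S, B) = 33*(1/38) = 33/38)
Y(m, c) = 2*c/(-49/36 + m) (Y(m, c) = (2*c)/(m - 196*1/144) = (2*c)/(m - 49/36) = (2*c)/(-49/36 + m) = 2*c/(-49/36 + m))
Y(L(-13), 93) + g(p(-6), 24) = 72*93/(-49 + 36*(-13)) + 33/38 = 72*93/(-49 - 468) + 33/38 = 72*93/(-517) + 33/38 = 72*93*(-1/517) + 33/38 = -6696/517 + 33/38 = -237387/19646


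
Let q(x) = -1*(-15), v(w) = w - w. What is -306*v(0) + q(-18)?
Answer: 15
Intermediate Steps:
v(w) = 0
q(x) = 15
-306*v(0) + q(-18) = -306*0 + 15 = 0 + 15 = 15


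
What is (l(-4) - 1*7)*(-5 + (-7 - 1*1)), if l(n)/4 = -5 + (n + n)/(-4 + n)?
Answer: 299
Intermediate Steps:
l(n) = -20 + 8*n/(-4 + n) (l(n) = 4*(-5 + (n + n)/(-4 + n)) = 4*(-5 + (2*n)/(-4 + n)) = 4*(-5 + 2*n/(-4 + n)) = -20 + 8*n/(-4 + n))
(l(-4) - 1*7)*(-5 + (-7 - 1*1)) = (4*(20 - 3*(-4))/(-4 - 4) - 1*7)*(-5 + (-7 - 1*1)) = (4*(20 + 12)/(-8) - 7)*(-5 + (-7 - 1)) = (4*(-1/8)*32 - 7)*(-5 - 8) = (-16 - 7)*(-13) = -23*(-13) = 299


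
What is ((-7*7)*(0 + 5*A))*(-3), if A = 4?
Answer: 2940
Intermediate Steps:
((-7*7)*(0 + 5*A))*(-3) = ((-7*7)*(0 + 5*4))*(-3) = -49*(0 + 20)*(-3) = -49*20*(-3) = -980*(-3) = 2940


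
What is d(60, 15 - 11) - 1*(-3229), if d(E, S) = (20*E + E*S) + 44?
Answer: 4713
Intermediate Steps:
d(E, S) = 44 + 20*E + E*S
d(60, 15 - 11) - 1*(-3229) = (44 + 20*60 + 60*(15 - 11)) - 1*(-3229) = (44 + 1200 + 60*4) + 3229 = (44 + 1200 + 240) + 3229 = 1484 + 3229 = 4713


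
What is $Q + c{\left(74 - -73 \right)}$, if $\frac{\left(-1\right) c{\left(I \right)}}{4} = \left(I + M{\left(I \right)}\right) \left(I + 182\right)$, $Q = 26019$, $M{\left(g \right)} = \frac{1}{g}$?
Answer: $- \frac{3516281}{21} \approx -1.6744 \cdot 10^{5}$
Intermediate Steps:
$c{\left(I \right)} = - 4 \left(182 + I\right) \left(I + \frac{1}{I}\right)$ ($c{\left(I \right)} = - 4 \left(I + \frac{1}{I}\right) \left(I + 182\right) = - 4 \left(I + \frac{1}{I}\right) \left(182 + I\right) = - 4 \left(182 + I\right) \left(I + \frac{1}{I}\right)$)
$Q + c{\left(74 - -73 \right)} = 26019 - \left(4 + 4 \left(74 - -73\right)^{2} + \frac{728}{74 - -73} + 728 \left(74 - -73\right)\right) = 26019 - \left(4 + 4 \left(74 + 73\right)^{2} + \frac{728}{74 + 73} + 728 \left(74 + 73\right)\right) = 26019 - \left(107020 + 86436 + \frac{104}{21}\right) = 26019 - \frac{4062680}{21} = - \frac{3516281}{21}$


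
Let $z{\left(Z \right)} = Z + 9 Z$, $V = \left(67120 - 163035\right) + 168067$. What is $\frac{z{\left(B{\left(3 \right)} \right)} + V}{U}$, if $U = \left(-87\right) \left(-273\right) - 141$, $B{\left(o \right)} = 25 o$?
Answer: $\frac{36451}{11805} \approx 3.0878$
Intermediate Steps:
$V = 72152$ ($V = -95915 + 168067 = 72152$)
$z{\left(Z \right)} = 10 Z$
$U = 23610$ ($U = 23751 - 141 = 23610$)
$\frac{z{\left(B{\left(3 \right)} \right)} + V}{U} = \frac{10 \cdot 25 \cdot 3 + 72152}{23610} = \left(10 \cdot 75 + 72152\right) \frac{1}{23610} = \left(750 + 72152\right) \frac{1}{23610} = 72902 \cdot \frac{1}{23610} = \frac{36451}{11805}$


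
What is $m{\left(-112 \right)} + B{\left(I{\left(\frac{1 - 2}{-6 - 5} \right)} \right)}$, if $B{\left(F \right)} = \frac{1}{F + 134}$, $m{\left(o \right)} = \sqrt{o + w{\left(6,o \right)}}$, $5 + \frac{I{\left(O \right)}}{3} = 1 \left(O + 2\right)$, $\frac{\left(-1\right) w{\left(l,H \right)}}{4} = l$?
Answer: $\frac{11}{1378} + 2 i \sqrt{34} \approx 0.0079826 + 11.662 i$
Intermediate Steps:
$w{\left(l,H \right)} = - 4 l$
$I{\left(O \right)} = -9 + 3 O$ ($I{\left(O \right)} = -15 + 3 \cdot 1 \left(O + 2\right) = -15 + 3 \cdot 1 \left(2 + O\right) = -15 + 3 \left(2 + O\right) = -15 + \left(6 + 3 O\right) = -9 + 3 O$)
$m{\left(o \right)} = \sqrt{-24 + o}$ ($m{\left(o \right)} = \sqrt{o - 24} = \sqrt{-24 + o}$)
$B{\left(F \right)} = \frac{1}{134 + F}$
$m{\left(-112 \right)} + B{\left(I{\left(\frac{1 - 2}{-6 - 5} \right)} \right)} = \sqrt{-24 - 112} + \frac{1}{134 - \left(9 - 3 \frac{1 - 2}{-6 - 5}\right)} = \sqrt{-136} + \frac{1}{134 - \left(9 - 3 \left(- \frac{1}{-11}\right)\right)} = 2 i \sqrt{34} + \frac{1}{134 - \left(9 - 3 \left(\left(-1\right) \left(- \frac{1}{11}\right)\right)\right)} = 2 i \sqrt{34} + \frac{1}{134 + \left(-9 + 3 \cdot \frac{1}{11}\right)} = 2 i \sqrt{34} + \frac{1}{134 + \left(-9 + \frac{3}{11}\right)} = 2 i \sqrt{34} + \frac{1}{134 - \frac{96}{11}} = 2 i \sqrt{34} + \frac{1}{\frac{1378}{11}} = 2 i \sqrt{34} + \frac{11}{1378} = \frac{11}{1378} + 2 i \sqrt{34}$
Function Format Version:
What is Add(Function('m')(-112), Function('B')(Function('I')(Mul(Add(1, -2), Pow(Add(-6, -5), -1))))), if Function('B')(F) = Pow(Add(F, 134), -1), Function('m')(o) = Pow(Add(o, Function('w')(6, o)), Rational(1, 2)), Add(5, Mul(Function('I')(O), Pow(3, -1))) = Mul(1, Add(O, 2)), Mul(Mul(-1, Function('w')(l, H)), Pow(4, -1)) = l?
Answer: Add(Rational(11, 1378), Mul(2, I, Pow(34, Rational(1, 2)))) ≈ Add(0.0079826, Mul(11.662, I))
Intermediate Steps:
Function('w')(l, H) = Mul(-4, l)
Function('I')(O) = Add(-9, Mul(3, O)) (Function('I')(O) = Add(-15, Mul(3, Mul(1, Add(O, 2)))) = Add(-15, Mul(3, Mul(1, Add(2, O)))) = Add(-15, Mul(3, Add(2, O))) = Add(-15, Add(6, Mul(3, O))) = Add(-9, Mul(3, O)))
Function('m')(o) = Pow(Add(-24, o), Rational(1, 2)) (Function('m')(o) = Pow(Add(o, Mul(-4, 6)), Rational(1, 2)) = Pow(Add(o, -24), Rational(1, 2)) = Pow(Add(-24, o), Rational(1, 2)))
Function('B')(F) = Pow(Add(134, F), -1)
Add(Function('m')(-112), Function('B')(Function('I')(Mul(Add(1, -2), Pow(Add(-6, -5), -1))))) = Add(Pow(Add(-24, -112), Rational(1, 2)), Pow(Add(134, Add(-9, Mul(3, Mul(Add(1, -2), Pow(Add(-6, -5), -1))))), -1)) = Add(Pow(-136, Rational(1, 2)), Pow(Add(134, Add(-9, Mul(3, Mul(-1, Pow(-11, -1))))), -1)) = Add(Mul(2, I, Pow(34, Rational(1, 2))), Pow(Add(134, Add(-9, Mul(3, Mul(-1, Rational(-1, 11))))), -1)) = Add(Mul(2, I, Pow(34, Rational(1, 2))), Pow(Add(134, Add(-9, Mul(3, Rational(1, 11)))), -1)) = Add(Mul(2, I, Pow(34, Rational(1, 2))), Pow(Add(134, Add(-9, Rational(3, 11))), -1)) = Add(Mul(2, I, Pow(34, Rational(1, 2))), Pow(Add(134, Rational(-96, 11)), -1)) = Add(Mul(2, I, Pow(34, Rational(1, 2))), Pow(Rational(1378, 11), -1)) = Add(Mul(2, I, Pow(34, Rational(1, 2))), Rational(11, 1378)) = Add(Rational(11, 1378), Mul(2, I, Pow(34, Rational(1, 2))))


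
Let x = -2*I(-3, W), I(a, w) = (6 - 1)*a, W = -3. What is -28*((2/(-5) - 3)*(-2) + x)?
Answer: -5152/5 ≈ -1030.4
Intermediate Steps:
I(a, w) = 5*a
x = 30 (x = -10*(-3) = -2*(-15) = 30)
-28*((2/(-5) - 3)*(-2) + x) = -28*((2/(-5) - 3)*(-2) + 30) = -28*((2*(-⅕) - 3)*(-2) + 30) = -28*((-⅖ - 3)*(-2) + 30) = -28*(-17/5*(-2) + 30) = -28*(34/5 + 30) = -28*184/5 = -5152/5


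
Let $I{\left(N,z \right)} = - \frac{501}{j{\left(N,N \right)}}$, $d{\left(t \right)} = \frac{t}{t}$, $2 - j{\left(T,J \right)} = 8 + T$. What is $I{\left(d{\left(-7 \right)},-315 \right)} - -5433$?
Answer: $\frac{38532}{7} \approx 5504.6$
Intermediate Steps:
$j{\left(T,J \right)} = -6 - T$ ($j{\left(T,J \right)} = 2 - \left(8 + T\right) = -6 - T$)
$d{\left(t \right)} = 1$
$I{\left(N,z \right)} = - \frac{501}{-6 - N}$
$I{\left(d{\left(-7 \right)},-315 \right)} - -5433 = \frac{501}{6 + 1} - -5433 = \frac{501}{7} + 5433 = \frac{38532}{7}$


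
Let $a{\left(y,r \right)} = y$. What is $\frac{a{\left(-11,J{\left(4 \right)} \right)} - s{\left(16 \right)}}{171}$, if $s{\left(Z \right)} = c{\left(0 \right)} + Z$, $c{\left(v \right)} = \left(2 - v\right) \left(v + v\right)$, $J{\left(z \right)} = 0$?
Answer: $- \frac{3}{19} \approx -0.15789$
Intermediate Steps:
$c{\left(v \right)} = 2 v \left(2 - v\right)$ ($c{\left(v \right)} = \left(2 - v\right) 2 v = 2 v \left(2 - v\right)$)
$s{\left(Z \right)} = Z$ ($s{\left(Z \right)} = 2 \cdot 0 \left(2 - 0\right) + Z = 2 \cdot 0 \left(2 + 0\right) + Z = 2 \cdot 0 \cdot 2 + Z = 0 + Z = Z$)
$\frac{a{\left(-11,J{\left(4 \right)} \right)} - s{\left(16 \right)}}{171} = \frac{-11 - 16}{171} = \left(-11 - 16\right) \frac{1}{171} = \left(-27\right) \frac{1}{171} = - \frac{3}{19}$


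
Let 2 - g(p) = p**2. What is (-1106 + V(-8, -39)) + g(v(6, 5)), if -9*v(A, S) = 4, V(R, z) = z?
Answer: -92599/81 ≈ -1143.2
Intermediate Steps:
v(A, S) = -4/9 (v(A, S) = -1/9*4 = -4/9)
g(p) = 2 - p**2
(-1106 + V(-8, -39)) + g(v(6, 5)) = (-1106 - 39) + (2 - (-4/9)**2) = -1145 + (2 - 1*16/81) = -1145 + (2 - 16/81) = -1145 + 146/81 = -92599/81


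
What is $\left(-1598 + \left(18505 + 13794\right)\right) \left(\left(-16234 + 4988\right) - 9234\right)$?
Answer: $-628756480$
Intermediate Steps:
$\left(-1598 + \left(18505 + 13794\right)\right) \left(\left(-16234 + 4988\right) - 9234\right) = \left(-1598 + 32299\right) \left(-11246 - 9234\right) = 30701 \left(-20480\right) = -628756480$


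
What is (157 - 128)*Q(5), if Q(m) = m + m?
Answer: 290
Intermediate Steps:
Q(m) = 2*m
(157 - 128)*Q(5) = (157 - 128)*(2*5) = 29*10 = 290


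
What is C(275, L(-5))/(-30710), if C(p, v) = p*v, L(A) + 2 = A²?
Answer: -1265/6142 ≈ -0.20596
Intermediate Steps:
L(A) = -2 + A²
C(275, L(-5))/(-30710) = (275*(-2 + (-5)²))/(-30710) = (275*(-2 + 25))*(-1/30710) = (275*23)*(-1/30710) = 6325*(-1/30710) = -1265/6142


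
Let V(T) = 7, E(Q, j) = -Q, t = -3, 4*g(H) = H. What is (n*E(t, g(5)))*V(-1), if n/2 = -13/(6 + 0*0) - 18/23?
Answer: -2849/23 ≈ -123.87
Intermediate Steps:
g(H) = H/4
n = -407/69 (n = 2*(-13/(6 + 0*0) - 18/23) = 2*(-13/(6 + 0) - 18*1/23) = 2*(-13/6 - 18/23) = 2*(-407/138) = -407/69 ≈ -5.8986)
(n*E(t, g(5)))*V(-1) = -(-407)*(-3)/69*7 = -407/69*3*7 = -407/23*7 = -2849/23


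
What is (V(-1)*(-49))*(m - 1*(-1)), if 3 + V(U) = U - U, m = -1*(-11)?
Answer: 1764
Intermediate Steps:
m = 11
V(U) = -3 (V(U) = -3 + (U - U) = -3 + 0 = -3)
(V(-1)*(-49))*(m - 1*(-1)) = (-3*(-49))*(11 - 1*(-1)) = 147*(11 + 1) = 147*12 = 1764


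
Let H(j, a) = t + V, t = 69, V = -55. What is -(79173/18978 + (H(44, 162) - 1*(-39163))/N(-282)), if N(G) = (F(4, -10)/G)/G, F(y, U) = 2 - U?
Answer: -1642393969545/6326 ≈ -2.5963e+8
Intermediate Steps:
H(j, a) = 14 (H(j, a) = 69 - 55 = 14)
N(G) = 12/G² (N(G) = ((2 - 1*(-10))/G)/G = ((2 + 10)/G)/G = (12/G)/G = 12/G²)
-(79173/18978 + (H(44, 162) - 1*(-39163))/N(-282)) = -(79173/18978 + (14 - 1*(-39163))/((12/(-282)²))) = -(79173*(1/18978) + (14 + 39163)/((12*(1/79524)))) = -(26391/6326 + 39177/(1/6627)) = -(26391/6326 + 39177*6627) = -(26391/6326 + 259625979) = -1*1642393969545/6326 = -1642393969545/6326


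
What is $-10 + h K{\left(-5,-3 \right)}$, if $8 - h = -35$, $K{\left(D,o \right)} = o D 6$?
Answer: $3860$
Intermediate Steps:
$K{\left(D,o \right)} = 6 D o$ ($K{\left(D,o \right)} = D o 6 = 6 D o$)
$h = 43$ ($h = 8 - -35 = 8 + 35 = 43$)
$-10 + h K{\left(-5,-3 \right)} = -10 + 43 \cdot 6 \left(-5\right) \left(-3\right) = -10 + 43 \cdot 90 = -10 + 3870 = 3860$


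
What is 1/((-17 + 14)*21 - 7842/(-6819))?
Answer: -2273/140585 ≈ -0.016168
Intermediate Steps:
1/((-17 + 14)*21 - 7842/(-6819)) = 1/(-3*21 - 7842*(-1/6819)) = 1/(-63 + 2614/2273) = 1/(-140585/2273) = -2273/140585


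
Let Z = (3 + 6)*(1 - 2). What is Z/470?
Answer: -9/470 ≈ -0.019149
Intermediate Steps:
Z = -9 (Z = 9*(-1) = -9)
Z/470 = -9/470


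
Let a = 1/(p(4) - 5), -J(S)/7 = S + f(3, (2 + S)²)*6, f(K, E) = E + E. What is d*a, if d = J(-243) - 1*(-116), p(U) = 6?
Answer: -4876987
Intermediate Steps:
f(K, E) = 2*E
J(S) = -84*(2 + S)² - 7*S (J(S) = -7*(S + (2*(2 + S)²)*6) = -7*(S + 12*(2 + S)²) = -84*(2 + S)² - 7*S)
d = -4876987 (d = (-84*(2 - 243)² - 7*(-243)) - 1*(-116) = (-84*(-241)² + 1701) + 116 = (-84*58081 + 1701) + 116 = (-4878804 + 1701) + 116 = -4877103 + 116 = -4876987)
a = 1 (a = 1/(6 - 5) = 1/1 = 1)
d*a = -4876987*1 = -4876987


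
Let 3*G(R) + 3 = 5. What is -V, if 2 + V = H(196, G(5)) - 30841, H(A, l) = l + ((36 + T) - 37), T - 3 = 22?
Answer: 92455/3 ≈ 30818.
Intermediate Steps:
T = 25 (T = 3 + 22 = 25)
G(R) = ⅔ (G(R) = -1 + (⅓)*5 = -1 + 5/3 = ⅔)
H(A, l) = 24 + l (H(A, l) = l + ((36 + 25) - 37) = l + (61 - 37) = l + 24 = 24 + l)
V = -92455/3 (V = -2 + ((24 + ⅔) - 30841) = -2 + (74/3 - 30841) = -2 - 92449/3 = -92455/3 ≈ -30818.)
-V = -1*(-92455/3) = 92455/3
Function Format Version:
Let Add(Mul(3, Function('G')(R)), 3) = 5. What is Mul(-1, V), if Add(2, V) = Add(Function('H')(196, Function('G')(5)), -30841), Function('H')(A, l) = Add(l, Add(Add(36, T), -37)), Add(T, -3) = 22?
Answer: Rational(92455, 3) ≈ 30818.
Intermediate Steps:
T = 25 (T = Add(3, 22) = 25)
Function('G')(R) = Rational(2, 3) (Function('G')(R) = Add(-1, Mul(Rational(1, 3), 5)) = Add(-1, Rational(5, 3)) = Rational(2, 3))
Function('H')(A, l) = Add(24, l) (Function('H')(A, l) = Add(l, Add(Add(36, 25), -37)) = Add(l, Add(61, -37)) = Add(l, 24) = Add(24, l))
V = Rational(-92455, 3) (V = Add(-2, Add(Add(24, Rational(2, 3)), -30841)) = Add(-2, Add(Rational(74, 3), -30841)) = Add(-2, Rational(-92449, 3)) = Rational(-92455, 3) ≈ -30818.)
Mul(-1, V) = Mul(-1, Rational(-92455, 3)) = Rational(92455, 3)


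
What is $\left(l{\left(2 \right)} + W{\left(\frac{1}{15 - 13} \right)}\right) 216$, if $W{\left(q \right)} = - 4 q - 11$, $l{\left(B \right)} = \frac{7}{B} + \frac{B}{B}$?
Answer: $-1836$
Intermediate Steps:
$l{\left(B \right)} = 1 + \frac{7}{B}$ ($l{\left(B \right)} = \frac{7}{B} + 1 = 1 + \frac{7}{B}$)
$W{\left(q \right)} = -11 - 4 q$
$\left(l{\left(2 \right)} + W{\left(\frac{1}{15 - 13} \right)}\right) 216 = \left(\frac{7 + 2}{2} - \left(11 + \frac{4}{15 - 13}\right)\right) 216 = \left(\frac{1}{2} \cdot 9 - \left(11 + \frac{4}{2}\right)\right) 216 = \left(\frac{9}{2} - 13\right) 216 = \left(- \frac{17}{2}\right) 216 = -1836$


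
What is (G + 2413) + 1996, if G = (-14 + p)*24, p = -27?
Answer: 3425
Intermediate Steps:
G = -984 (G = (-14 - 27)*24 = -41*24 = -984)
(G + 2413) + 1996 = (-984 + 2413) + 1996 = 1429 + 1996 = 3425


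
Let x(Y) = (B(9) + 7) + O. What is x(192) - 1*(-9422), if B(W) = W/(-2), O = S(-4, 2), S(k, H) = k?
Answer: 18841/2 ≈ 9420.5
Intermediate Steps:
O = -4
B(W) = -W/2 (B(W) = W*(-1/2) = -W/2)
x(Y) = -3/2 (x(Y) = (-1/2*9 + 7) - 4 = (-9/2 + 7) - 4 = 5/2 - 4 = -3/2)
x(192) - 1*(-9422) = -3/2 - 1*(-9422) = -3/2 + 9422 = 18841/2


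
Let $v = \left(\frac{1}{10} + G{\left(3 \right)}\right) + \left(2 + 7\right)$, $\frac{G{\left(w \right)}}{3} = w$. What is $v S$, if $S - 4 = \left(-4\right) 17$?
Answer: $- \frac{5792}{5} \approx -1158.4$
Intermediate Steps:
$S = -64$ ($S = 4 - 68 = -64$)
$G{\left(w \right)} = 3 w$
$v = \frac{181}{10}$ ($v = \left(\frac{1}{10} + 3 \cdot 3\right) + \left(2 + 7\right) = \left(\frac{1}{10} + 9\right) + 9 = \frac{91}{10} + 9 = \frac{181}{10} \approx 18.1$)
$v S = \frac{181}{10} \left(-64\right) = - \frac{5792}{5}$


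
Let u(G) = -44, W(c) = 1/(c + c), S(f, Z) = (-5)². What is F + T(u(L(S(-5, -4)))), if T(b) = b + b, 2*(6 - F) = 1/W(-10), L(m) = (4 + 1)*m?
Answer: -72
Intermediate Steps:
S(f, Z) = 25
W(c) = 1/(2*c)
L(m) = 5*m
F = 16 (F = 6 - 1/(2*((½)/(-10))) = 6 - 1/(2*((½)*(-⅒))) = 6 - 1/(2*(-1/20)) = 6 - ½*(-20) = 6 + 10 = 16)
T(b) = 2*b
F + T(u(L(S(-5, -4)))) = 16 + 2*(-44) = 16 - 88 = -72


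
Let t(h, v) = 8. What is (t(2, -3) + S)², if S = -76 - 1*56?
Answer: 15376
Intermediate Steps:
S = -132 (S = -76 - 56 = -132)
(t(2, -3) + S)² = (8 - 132)² = (-124)² = 15376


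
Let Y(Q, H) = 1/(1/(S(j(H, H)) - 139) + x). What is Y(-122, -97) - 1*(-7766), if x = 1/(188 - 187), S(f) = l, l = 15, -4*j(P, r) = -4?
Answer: 955342/123 ≈ 7767.0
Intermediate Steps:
j(P, r) = 1 (j(P, r) = -1/4*(-4) = 1)
S(f) = 15
x = 1 (x = 1/1 = 1)
Y(Q, H) = 124/123 (Y(Q, H) = 1/(1/(15 - 139) + 1) = 1/(1/(-124) + 1) = 1/(-1/124 + 1) = 1/(123/124) = 124/123)
Y(-122, -97) - 1*(-7766) = 124/123 - 1*(-7766) = 124/123 + 7766 = 955342/123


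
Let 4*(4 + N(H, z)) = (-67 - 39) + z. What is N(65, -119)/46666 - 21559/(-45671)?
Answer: 4013282465/8525131544 ≈ 0.47076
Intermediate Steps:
N(H, z) = -61/2 + z/4 (N(H, z) = -4 + ((-67 - 39) + z)/4 = -4 + (-106 + z)/4 = -4 + (-53/2 + z/4) = -61/2 + z/4)
N(65, -119)/46666 - 21559/(-45671) = (-61/2 + (¼)*(-119))/46666 - 21559/(-45671) = (-61/2 - 119/4)*(1/46666) - 21559*(-1/45671) = -241/4*1/46666 + 21559/45671 = -241/186664 + 21559/45671 = 4013282465/8525131544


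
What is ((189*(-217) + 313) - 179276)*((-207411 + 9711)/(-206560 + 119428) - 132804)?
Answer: 212116998619144/7261 ≈ 2.9213e+10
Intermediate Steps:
((189*(-217) + 313) - 179276)*((-207411 + 9711)/(-206560 + 119428) - 132804) = ((-41013 + 313) - 179276)*(-197700/(-87132) - 132804) = (-40700 - 179276)*(-197700*(-1/87132) - 132804) = -219976*(16475/7261 - 132804) = -219976*(-964273369/7261) = 212116998619144/7261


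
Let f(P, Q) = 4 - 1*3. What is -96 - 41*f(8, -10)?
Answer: -137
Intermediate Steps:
f(P, Q) = 1 (f(P, Q) = 4 - 3 = 1)
-96 - 41*f(8, -10) = -96 - 41*1 = -96 - 41 = -137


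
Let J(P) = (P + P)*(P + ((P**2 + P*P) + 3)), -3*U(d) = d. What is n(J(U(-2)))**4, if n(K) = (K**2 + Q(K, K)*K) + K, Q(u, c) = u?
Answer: 11489173938278560000/282429536481 ≈ 4.0680e+7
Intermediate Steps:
U(d) = -d/3
J(P) = 2*P*(3 + P + 2*P**2) (J(P) = (2*P)*(P + ((P**2 + P**2) + 3)) = (2*P)*(P + (2*P**2 + 3)) = (2*P)*(P + (3 + 2*P**2)) = (2*P)*(3 + P + 2*P**2) = 2*P*(3 + P + 2*P**2))
n(K) = K + 2*K**2 (n(K) = (K**2 + K*K) + K = (K**2 + K**2) + K = 2*K**2 + K = K + 2*K**2)
n(J(U(-2)))**4 = ((2*(-1/3*(-2))*(3 - 1/3*(-2) + 2*(-1/3*(-2))**2))*(1 + 2*(2*(-1/3*(-2))*(3 - 1/3*(-2) + 2*(-1/3*(-2))**2))))**4 = ((2*(2/3)*(3 + 2/3 + 2*(2/3)**2))*(1 + 2*(2*(2/3)*(3 + 2/3 + 2*(2/3)**2))))**4 = ((2*(2/3)*(3 + 2/3 + 2*(4/9)))*(1 + 2*(2*(2/3)*(3 + 2/3 + 2*(4/9)))))**4 = ((2*(2/3)*(3 + 2/3 + 8/9))*(1 + 2*(2*(2/3)*(3 + 2/3 + 8/9))))**4 = ((2*(2/3)*(41/9))*(1 + 2*(2*(2/3)*(41/9))))**4 = (164*(1 + 2*(164/27))/27)**4 = (164*(1 + 328/27)/27)**4 = ((164/27)*(355/27))**4 = (58220/729)**4 = 11489173938278560000/282429536481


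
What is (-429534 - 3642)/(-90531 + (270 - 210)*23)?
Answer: 144392/29717 ≈ 4.8589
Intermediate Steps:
(-429534 - 3642)/(-90531 + (270 - 210)*23) = -433176/(-90531 + 60*23) = -433176/(-90531 + 1380) = -433176/(-89151) = -433176*(-1/89151) = 144392/29717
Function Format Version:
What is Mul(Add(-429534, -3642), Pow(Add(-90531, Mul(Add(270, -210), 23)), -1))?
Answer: Rational(144392, 29717) ≈ 4.8589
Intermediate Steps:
Mul(Add(-429534, -3642), Pow(Add(-90531, Mul(Add(270, -210), 23)), -1)) = Mul(-433176, Pow(Add(-90531, Mul(60, 23)), -1)) = Mul(-433176, Pow(Add(-90531, 1380), -1)) = Mul(-433176, Pow(-89151, -1)) = Mul(-433176, Rational(-1, 89151)) = Rational(144392, 29717)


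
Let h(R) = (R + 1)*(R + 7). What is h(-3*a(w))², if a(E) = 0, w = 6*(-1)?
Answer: 49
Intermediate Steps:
w = -6
h(R) = (1 + R)*(7 + R)
h(-3*a(w))² = (7 + (-3*0)² + 8*(-3*0))² = (7 + 0² + 8*0)² = (7 + 0 + 0)² = 7² = 49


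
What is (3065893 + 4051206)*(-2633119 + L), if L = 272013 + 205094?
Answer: -15344550849188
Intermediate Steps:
L = 477107
(3065893 + 4051206)*(-2633119 + L) = (3065893 + 4051206)*(-2633119 + 477107) = 7117099*(-2156012) = -15344550849188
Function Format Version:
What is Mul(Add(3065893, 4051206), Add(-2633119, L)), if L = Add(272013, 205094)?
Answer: -15344550849188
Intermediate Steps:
L = 477107
Mul(Add(3065893, 4051206), Add(-2633119, L)) = Mul(Add(3065893, 4051206), Add(-2633119, 477107)) = Mul(7117099, -2156012) = -15344550849188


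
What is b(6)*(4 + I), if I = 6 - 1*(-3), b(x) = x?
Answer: 78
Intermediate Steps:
I = 9 (I = 6 + 3 = 9)
b(6)*(4 + I) = 6*(4 + 9) = 6*13 = 78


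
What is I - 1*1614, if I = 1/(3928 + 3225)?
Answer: -11544941/7153 ≈ -1614.0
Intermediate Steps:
I = 1/7153 ≈ 0.00013980
I - 1*1614 = 1/7153 - 1*1614 = 1/7153 - 1614 = -11544941/7153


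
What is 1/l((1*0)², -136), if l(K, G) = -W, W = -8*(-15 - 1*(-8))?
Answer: -1/56 ≈ -0.017857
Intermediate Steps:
W = 56 (W = -8*(-15 + 8) = -8*(-7) = 56)
l(K, G) = -56 (l(K, G) = -1*56 = -56)
1/l((1*0)², -136) = 1/(-56) = -1/56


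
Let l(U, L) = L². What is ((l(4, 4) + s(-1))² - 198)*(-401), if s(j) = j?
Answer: -10827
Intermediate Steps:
((l(4, 4) + s(-1))² - 198)*(-401) = ((4² - 1)² - 198)*(-401) = ((16 - 1)² - 198)*(-401) = (15² - 198)*(-401) = (225 - 198)*(-401) = 27*(-401) = -10827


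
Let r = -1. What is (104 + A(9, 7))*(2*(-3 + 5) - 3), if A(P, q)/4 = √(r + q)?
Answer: 104 + 4*√6 ≈ 113.80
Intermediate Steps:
A(P, q) = 4*√(-1 + q)
(104 + A(9, 7))*(2*(-3 + 5) - 3) = (104 + 4*√(-1 + 7))*(2*(-3 + 5) - 3) = (104 + 4*√6)*(2*2 - 3) = (104 + 4*√6)*(4 - 3) = (104 + 4*√6)*1 = 104 + 4*√6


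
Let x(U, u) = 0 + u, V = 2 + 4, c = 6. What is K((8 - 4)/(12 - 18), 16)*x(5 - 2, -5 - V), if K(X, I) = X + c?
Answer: -176/3 ≈ -58.667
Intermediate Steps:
V = 6
K(X, I) = 6 + X (K(X, I) = X + 6 = 6 + X)
x(U, u) = u
K((8 - 4)/(12 - 18), 16)*x(5 - 2, -5 - V) = (6 + (8 - 4)/(12 - 18))*(-5 - 1*6) = (6 + 4/(-6))*(-5 - 6) = (6 + 4*(-1/6))*(-11) = (6 - 2/3)*(-11) = (16/3)*(-11) = -176/3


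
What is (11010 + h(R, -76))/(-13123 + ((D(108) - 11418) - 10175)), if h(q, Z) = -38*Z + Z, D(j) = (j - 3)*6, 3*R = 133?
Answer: -6911/17043 ≈ -0.40550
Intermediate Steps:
R = 133/3 (R = (⅓)*133 = 133/3 ≈ 44.333)
D(j) = -18 + 6*j (D(j) = (-3 + j)*6 = -18 + 6*j)
h(q, Z) = -37*Z
(11010 + h(R, -76))/(-13123 + ((D(108) - 11418) - 10175)) = (11010 - 37*(-76))/(-13123 + (((-18 + 6*108) - 11418) - 10175)) = (11010 + 2812)/(-13123 + (((-18 + 648) - 11418) - 10175)) = 13822/(-13123 + ((630 - 11418) - 10175)) = 13822/(-13123 + (-10788 - 10175)) = 13822/(-13123 - 20963) = 13822/(-34086) = 13822*(-1/34086) = -6911/17043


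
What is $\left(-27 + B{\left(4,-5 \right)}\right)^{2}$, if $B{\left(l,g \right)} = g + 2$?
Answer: $900$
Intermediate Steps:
$B{\left(l,g \right)} = 2 + g$
$\left(-27 + B{\left(4,-5 \right)}\right)^{2} = \left(-27 + \left(2 - 5\right)\right)^{2} = \left(-27 - 3\right)^{2} = \left(-30\right)^{2} = 900$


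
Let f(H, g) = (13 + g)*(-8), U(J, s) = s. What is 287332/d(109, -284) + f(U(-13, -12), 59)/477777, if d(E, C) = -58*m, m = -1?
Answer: 788968894/159259 ≈ 4954.0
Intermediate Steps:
f(H, g) = -104 - 8*g
d(E, C) = 58 (d(E, C) = -58*(-1) = 58)
287332/d(109, -284) + f(U(-13, -12), 59)/477777 = 287332/58 + (-104 - 8*59)/477777 = 287332*(1/58) + (-104 - 472)*(1/477777) = 4954 - 576*1/477777 = 4954 - 192/159259 = 788968894/159259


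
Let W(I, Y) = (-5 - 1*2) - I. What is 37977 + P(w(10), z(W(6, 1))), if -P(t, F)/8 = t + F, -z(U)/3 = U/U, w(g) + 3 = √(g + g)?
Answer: 38025 - 16*√5 ≈ 37989.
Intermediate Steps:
w(g) = -3 + √2*√g (w(g) = -3 + √(g + g) = -3 + √(2*g) = -3 + √2*√g)
W(I, Y) = -7 - I (W(I, Y) = (-5 - 2) - I = -7 - I)
z(U) = -3 (z(U) = -3*U/U = -3*1 = -3)
P(t, F) = -8*F - 8*t (P(t, F) = -8*(t + F) = -8*(F + t) = -8*F - 8*t)
37977 + P(w(10), z(W(6, 1))) = 37977 + (-8*(-3) - 8*(-3 + √2*√10)) = 37977 + (24 - 8*(-3 + 2*√5)) = 37977 + (24 + (24 - 16*√5)) = 37977 + (48 - 16*√5) = 38025 - 16*√5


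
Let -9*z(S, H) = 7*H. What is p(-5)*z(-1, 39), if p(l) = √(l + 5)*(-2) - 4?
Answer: 364/3 ≈ 121.33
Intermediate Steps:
z(S, H) = -7*H/9
p(l) = -4 - 2*√(5 + l) (p(l) = √(5 + l)*(-2) - 4 = -2*√(5 + l) - 4 = -4 - 2*√(5 + l))
p(-5)*z(-1, 39) = (-4 - 2*√(5 - 5))*(-7/9*39) = (-4 - 2*√0)*(-91/3) = (-4 - 2*0)*(-91/3) = (-4 + 0)*(-91/3) = -4*(-91/3) = 364/3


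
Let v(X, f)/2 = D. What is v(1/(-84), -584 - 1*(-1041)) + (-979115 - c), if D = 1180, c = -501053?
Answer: -475702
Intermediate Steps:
v(X, f) = 2360 (v(X, f) = 2*1180 = 2360)
v(1/(-84), -584 - 1*(-1041)) + (-979115 - c) = 2360 + (-979115 - 1*(-501053)) = 2360 + (-979115 + 501053) = 2360 - 478062 = -475702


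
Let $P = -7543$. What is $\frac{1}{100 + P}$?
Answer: $- \frac{1}{7443} \approx -0.00013435$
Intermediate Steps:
$\frac{1}{100 + P} = \frac{1}{100 - 7543} = \frac{1}{-7443} = - \frac{1}{7443}$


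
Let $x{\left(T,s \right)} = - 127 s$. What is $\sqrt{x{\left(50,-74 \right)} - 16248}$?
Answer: $5 i \sqrt{274} \approx 82.765 i$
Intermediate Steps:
$\sqrt{x{\left(50,-74 \right)} - 16248} = \sqrt{\left(-127\right) \left(-74\right) - 16248} = \sqrt{9398 - 16248} = \sqrt{-6850} = 5 i \sqrt{274}$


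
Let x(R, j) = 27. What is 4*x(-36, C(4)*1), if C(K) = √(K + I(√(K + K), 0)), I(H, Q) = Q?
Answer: 108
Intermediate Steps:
C(K) = √K (C(K) = √(K + 0) = √K)
4*x(-36, C(4)*1) = 4*27 = 108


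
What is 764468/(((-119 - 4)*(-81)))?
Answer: 764468/9963 ≈ 76.731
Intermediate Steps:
764468/(((-119 - 4)*(-81))) = 764468/((-123*(-81))) = 764468/9963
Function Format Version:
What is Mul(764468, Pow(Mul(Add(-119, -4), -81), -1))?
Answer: Rational(764468, 9963) ≈ 76.731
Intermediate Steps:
Mul(764468, Pow(Mul(Add(-119, -4), -81), -1)) = Mul(764468, Pow(Mul(-123, -81), -1)) = Mul(764468, Pow(9963, -1)) = Mul(764468, Rational(1, 9963)) = Rational(764468, 9963)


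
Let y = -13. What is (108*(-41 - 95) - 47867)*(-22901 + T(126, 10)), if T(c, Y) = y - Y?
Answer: 1434010820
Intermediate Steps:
T(c, Y) = -13 - Y
(108*(-41 - 95) - 47867)*(-22901 + T(126, 10)) = (108*(-41 - 95) - 47867)*(-22901 + (-13 - 1*10)) = (108*(-136) - 47867)*(-22901 + (-13 - 10)) = (-14688 - 47867)*(-22901 - 23) = -62555*(-22924) = 1434010820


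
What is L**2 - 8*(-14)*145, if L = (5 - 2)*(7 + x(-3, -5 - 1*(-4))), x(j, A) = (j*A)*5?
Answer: 20596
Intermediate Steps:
x(j, A) = 5*A*j (x(j, A) = (A*j)*5 = 5*A*j)
L = 66 (L = (5 - 2)*(7 + 5*(-5 - 1*(-4))*(-3)) = 3*(7 + 5*(-5 + 4)*(-3)) = 3*(7 + 5*(-1)*(-3)) = 3*(7 + 15) = 3*22 = 66)
L**2 - 8*(-14)*145 = 66**2 - 8*(-14)*145 = 4356 + 112*145 = 4356 + 16240 = 20596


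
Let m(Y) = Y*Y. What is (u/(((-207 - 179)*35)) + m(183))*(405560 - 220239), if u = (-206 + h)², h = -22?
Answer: 41918165252163/6755 ≈ 6.2055e+9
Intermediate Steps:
u = 51984 (u = (-206 - 22)² = (-228)² = 51984)
m(Y) = Y²
(u/(((-207 - 179)*35)) + m(183))*(405560 - 220239) = (51984/(((-207 - 179)*35)) + 183²)*(405560 - 220239) = (51984/((-386*35)) + 33489)*185321 = (51984/(-13510) + 33489)*185321 = (51984*(-1/13510) + 33489)*185321 = (-25992/6755 + 33489)*185321 = (226192203/6755)*185321 = 41918165252163/6755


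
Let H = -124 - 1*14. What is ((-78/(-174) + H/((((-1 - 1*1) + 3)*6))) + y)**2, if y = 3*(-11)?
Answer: 2595321/841 ≈ 3086.0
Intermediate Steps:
y = -33
H = -138 (H = -124 - 14 = -138)
((-78/(-174) + H/((((-1 - 1*1) + 3)*6))) + y)**2 = ((-78/(-174) - 138*1/(6*((-1 - 1*1) + 3))) - 33)**2 = ((-78*(-1/174) - 138*1/(6*((-1 - 1) + 3))) - 33)**2 = ((13/29 - 138*1/(6*(-2 + 3))) - 33)**2 = ((13/29 - 138/(1*6)) - 33)**2 = ((13/29 - 138/6) - 33)**2 = ((13/29 - 138*1/6) - 33)**2 = ((13/29 - 23) - 33)**2 = (-654/29 - 33)**2 = (-1611/29)**2 = 2595321/841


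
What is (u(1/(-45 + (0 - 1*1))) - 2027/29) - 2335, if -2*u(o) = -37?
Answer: -138411/58 ≈ -2386.4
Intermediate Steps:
u(o) = 37/2 (u(o) = -1/2*(-37) = 37/2)
(u(1/(-45 + (0 - 1*1))) - 2027/29) - 2335 = (37/2 - 2027/29) - 2335 = -2981/58 - 2335 = -138411/58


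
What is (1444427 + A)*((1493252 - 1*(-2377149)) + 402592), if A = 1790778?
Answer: 13824008318565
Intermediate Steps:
(1444427 + A)*((1493252 - 1*(-2377149)) + 402592) = (1444427 + 1790778)*((1493252 - 1*(-2377149)) + 402592) = 3235205*((1493252 + 2377149) + 402592) = 3235205*(3870401 + 402592) = 3235205*4272993 = 13824008318565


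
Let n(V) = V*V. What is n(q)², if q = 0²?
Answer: 0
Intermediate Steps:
q = 0
n(V) = V²
n(q)² = (0²)² = 0² = 0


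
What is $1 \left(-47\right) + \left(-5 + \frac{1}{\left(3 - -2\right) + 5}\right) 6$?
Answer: $- \frac{382}{5} \approx -76.4$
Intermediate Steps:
$1 \left(-47\right) + \left(-5 + \frac{1}{\left(3 - -2\right) + 5}\right) 6 = -47 + \left(-5 + \frac{1}{\left(3 + 2\right) + 5}\right) 6 = -47 + \left(-5 + \frac{1}{5 + 5}\right) 6 = -47 + \left(-5 + \frac{1}{10}\right) 6 = -47 - \frac{147}{5} = - \frac{382}{5}$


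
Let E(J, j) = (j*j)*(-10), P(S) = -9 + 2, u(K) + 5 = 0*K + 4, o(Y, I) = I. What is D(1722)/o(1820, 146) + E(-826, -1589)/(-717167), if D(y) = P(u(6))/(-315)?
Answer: 165888026867/4711787190 ≈ 35.207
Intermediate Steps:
u(K) = -1 (u(K) = -5 + (0*K + 4) = -5 + (0 + 4) = -5 + 4 = -1)
P(S) = -7
E(J, j) = -10*j² (E(J, j) = j²*(-10) = -10*j²)
D(y) = 1/45 (D(y) = -7/(-315) = -7*(-1/315) = 1/45)
D(1722)/o(1820, 146) + E(-826, -1589)/(-717167) = (1/45)/146 - 10*(-1589)²/(-717167) = (1/45)*(1/146) - 10*2524921*(-1/717167) = 1/6570 - 25249210*(-1/717167) = 1/6570 + 25249210/717167 = 165888026867/4711787190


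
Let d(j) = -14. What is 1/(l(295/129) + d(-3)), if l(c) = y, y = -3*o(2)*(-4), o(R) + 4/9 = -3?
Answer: -3/166 ≈ -0.018072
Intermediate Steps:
o(R) = -31/9 (o(R) = -4/9 - 3 = -31/9)
y = -124/3 (y = -3*(-31/9)*(-4) = (31/3)*(-4) = -124/3 ≈ -41.333)
l(c) = -124/3
1/(l(295/129) + d(-3)) = 1/(-124/3 - 14) = 1/(-166/3) = -3/166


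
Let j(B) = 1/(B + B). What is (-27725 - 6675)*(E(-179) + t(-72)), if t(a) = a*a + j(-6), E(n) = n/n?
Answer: -535083400/3 ≈ -1.7836e+8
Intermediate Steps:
E(n) = 1
j(B) = 1/(2*B)
t(a) = -1/12 + a² (t(a) = a*a + (½)/(-6) = a² + (½)*(-⅙) = a² - 1/12 = -1/12 + a²)
(-27725 - 6675)*(E(-179) + t(-72)) = (-27725 - 6675)*(1 + (-1/12 + (-72)²)) = -34400*(1 + (-1/12 + 5184)) = -34400*(1 + 62207/12) = -34400*62219/12 = -535083400/3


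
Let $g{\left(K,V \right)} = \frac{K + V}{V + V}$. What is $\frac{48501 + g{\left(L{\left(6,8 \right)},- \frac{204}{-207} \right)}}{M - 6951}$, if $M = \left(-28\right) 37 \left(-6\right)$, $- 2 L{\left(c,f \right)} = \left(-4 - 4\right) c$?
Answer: $- \frac{329893}{4998} \approx -66.005$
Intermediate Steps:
$L{\left(c,f \right)} = 4 c$ ($L{\left(c,f \right)} = - \frac{\left(-4 - 4\right) c}{2} = - \frac{\left(-8\right) c}{2} = 4 c$)
$M = 6216$ ($M = \left(-1036\right) \left(-6\right) = 6216$)
$g{\left(K,V \right)} = \frac{K + V}{2 V}$
$\frac{48501 + g{\left(L{\left(6,8 \right)},- \frac{204}{-207} \right)}}{M - 6951} = \frac{48501 + \frac{4 \cdot 6 - \frac{204}{-207}}{2 \left(- \frac{204}{-207}\right)}}{6216 - 6951} = \frac{48501 + \frac{24 - - \frac{68}{69}}{2 \left(\left(-204\right) \left(- \frac{1}{207}\right)\right)}}{-735} = \left(48501 + \frac{24 + \frac{68}{69}}{2 \cdot \frac{68}{69}}\right) \left(- \frac{1}{735}\right) = \left(48501 + \frac{1}{2} \cdot \frac{69}{68} \cdot \frac{1724}{69}\right) \left(- \frac{1}{735}\right) = \left(48501 + \frac{431}{34}\right) \left(- \frac{1}{735}\right) = \frac{1649465}{34} \left(- \frac{1}{735}\right) = - \frac{329893}{4998}$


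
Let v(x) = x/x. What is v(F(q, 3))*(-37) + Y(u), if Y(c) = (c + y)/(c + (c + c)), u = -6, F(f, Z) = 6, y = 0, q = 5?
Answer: -110/3 ≈ -36.667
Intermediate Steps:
v(x) = 1
Y(c) = 1/3 (Y(c) = (c + 0)/(c + (c + c)) = c/(c + 2*c) = c/((3*c)) = c*(1/(3*c)) = 1/3)
v(F(q, 3))*(-37) + Y(u) = 1*(-37) + 1/3 = -37 + 1/3 = -110/3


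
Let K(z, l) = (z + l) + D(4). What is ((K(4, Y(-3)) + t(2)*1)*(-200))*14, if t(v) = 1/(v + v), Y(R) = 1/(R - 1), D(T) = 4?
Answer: -22400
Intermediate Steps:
Y(R) = 1/(-1 + R)
t(v) = 1/(2*v)
K(z, l) = 4 + l + z (K(z, l) = (z + l) + 4 = (l + z) + 4 = 4 + l + z)
((K(4, Y(-3)) + t(2)*1)*(-200))*14 = (((4 + 1/(-1 - 3) + 4) + ((½)/2)*1)*(-200))*14 = (((4 + 1/(-4) + 4) + ((½)*(½))*1)*(-200))*14 = (((4 - ¼ + 4) + (¼)*1)*(-200))*14 = ((31/4 + ¼)*(-200))*14 = (8*(-200))*14 = -1600*14 = -22400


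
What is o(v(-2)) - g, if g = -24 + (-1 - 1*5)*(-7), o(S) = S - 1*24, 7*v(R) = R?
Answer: -296/7 ≈ -42.286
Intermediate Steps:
v(R) = R/7
o(S) = -24 + S (o(S) = S - 24 = -24 + S)
g = 18 (g = -24 + (-1 - 5)*(-7) = -24 - 6*(-7) = -24 + 42 = 18)
o(v(-2)) - g = (-24 + (⅐)*(-2)) - 1*18 = (-24 - 2/7) - 18 = -170/7 - 18 = -296/7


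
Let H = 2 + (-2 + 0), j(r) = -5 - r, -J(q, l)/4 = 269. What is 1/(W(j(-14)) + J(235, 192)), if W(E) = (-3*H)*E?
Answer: -1/1076 ≈ -0.00092937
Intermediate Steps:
J(q, l) = -1076 (J(q, l) = -4*269 = -1076)
H = 0 (H = 2 - 2 = 0)
W(E) = 0 (W(E) = (-3*0)*E = 0*E = 0)
1/(W(j(-14)) + J(235, 192)) = 1/(0 - 1076) = 1/(-1076) = -1/1076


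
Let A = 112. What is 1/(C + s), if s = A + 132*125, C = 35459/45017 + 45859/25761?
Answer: 19655643/326570014294 ≈ 6.0188e-5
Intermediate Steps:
C = 50472778/19655643 (C = 35459*(1/45017) + 45859*(1/25761) = 601/763 + 45859/25761 = 50472778/19655643 ≈ 2.5679)
s = 16612 (s = 112 + 132*125 = 112 + 16500 = 16612)
1/(C + s) = 1/(50472778/19655643 + 16612) = 1/(326570014294/19655643) = 19655643/326570014294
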